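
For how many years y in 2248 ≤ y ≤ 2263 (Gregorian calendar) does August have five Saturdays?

7

August has 31 days; it has five Saturdays when Saturday falls among the first (month-length − 28) days — i.e. when August 1 is one of Saturday/Friday/Thursday.
August 1 by year: 2248:Tue 2249:Wed 2250:Thu✓ 2251:Fri✓ 2252:Sun 2253:Mon 2254:Tue 2255:Wed 2256:Fri✓ 2257:Sat✓ 2258:Sun 2259:Mon 2260:Wed 2261:Thu✓ 2262:Fri✓ 2263:Sat✓
Years with five Saturdays: 2250, 2251, 2256, 2257, 2261, 2262, 2263 → 7.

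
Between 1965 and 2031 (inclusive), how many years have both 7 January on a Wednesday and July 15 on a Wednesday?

Check each year's weekday for 7 January and July 15:
  1965: Thu/Thu  1966: Fri/Fri  1967: Sat/Sat  1968: Sun/Mon  1969: Tue/Tue  1970: Wed/Wed ✓  1971: Thu/Thu  1972: Fri/Sat  1973: Sun/Sun  1974: Mon/Mon  1975: Tue/Tue  1976: Wed/Thu  1977: Fri/Fri  1978: Sat/Sat  …(39 more)…  2018: Sun/Sun  2019: Mon/Mon  2020: Tue/Wed  2021: Thu/Thu  2022: Fri/Fri  2023: Sat/Sat  2024: Sun/Mon  2025: Tue/Tue  2026: Wed/Wed ✓  2027: Thu/Thu  2028: Fri/Sat  2029: Sun/Sun  2030: Mon/Mon  2031: Tue/Tue
Both conditions hold in: 1970, 1981, 1987, 1998, 2009, 2015, 2026 — 7.

7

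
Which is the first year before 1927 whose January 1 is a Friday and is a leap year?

Jan 1 advances by 2 weekdays after a leap year and by 1 after a common year.
1927: Jan 1 is Saturday.
1926: Friday
1925: Thursday
1924: Tuesday (leap)
1923: Monday
1922: Sunday
1921: Saturday
1920: Thursday (leap)
1919: Wednesday
1918: Tuesday
1917: Monday
1916: Saturday (leap)
1915: Friday
1914: Thursday
1913: Wednesday
1912: Monday (leap)
1911: Sunday
1910: Saturday
1909: Friday
1908: Wednesday (leap)
1907: Tuesday
1906: Monday
1905: Sunday
1904: Friday (leap)
1904 begins on a Friday and is a leap year.

1904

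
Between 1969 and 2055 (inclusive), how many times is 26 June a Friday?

Track 26 June's weekday year by year (advancing +1, or +2 across a Feb 29):
  1969: Thu  1970: Fri (+1) ✓  1971: Sat (+1)  1972: Mon (+2)  1973: Tue (+1)
  1974: Wed (+1)  1975: Thu (+1)  1976: Sat (+2)  1977: Sun (+1)  1978: Mon (+1)
  1979: Tue (+1)  1980: Thu (+2)  1981: Fri (+1) ✓  1982: Sat (+1)  … (59 more years) …
  2042: Thu (+1)  2043: Fri (+1) ✓  2044: Sun (+2)  2045: Mon (+1)  2046: Tue (+1)
  2047: Wed (+1)  2048: Fri (+2) ✓  2049: Sat (+1)  2050: Sun (+1)  2051: Mon (+1)
  2052: Wed (+2)  2053: Thu (+1)  2054: Fri (+1) ✓  2055: Sat (+1)
Friday years: 1970, 1981, 1987, 1992, 1998, 2009, 2015, 2020, 2026, 2037, 2043, 2048, 2054 — 13 in total.

13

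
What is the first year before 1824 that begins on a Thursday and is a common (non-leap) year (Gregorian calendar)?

1818

Jan 1 advances by 2 weekdays after a leap year and by 1 after a common year.
1824: Jan 1 is Thursday (leap).
1823: Wednesday
1822: Tuesday
1821: Monday
1820: Saturday (leap)
1819: Friday
1818: Thursday
1818 begins on a Thursday and is a common year.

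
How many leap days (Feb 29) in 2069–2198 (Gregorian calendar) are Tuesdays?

4

Leap years in 2069–2198: 31 of them.
Feb 29 weekday advances by 5 (mod 7) from one leap year to the next four years later (or differs when a century non-leap intervenes).
Leap-day weekdays: 2072:Mon 2076:Sat 2080:Thu 2084:Tue✓ 2088:Sun 2092:Fri 2096:Wed 2104:Fri 2108:Wed 2112:Mon 2116:Sat 2120:Thu 2124:Tue✓ …(5 more)… 2148:Thu 2152:Tue✓ 2156:Sun 2160:Fri 2164:Wed 2168:Mon 2172:Sat 2176:Thu 2180:Tue✓ 2184:Sun 2188:Fri 2192:Wed 2196:Mon
Tuesday: 2084, 2124, 2152, 2180 → 4.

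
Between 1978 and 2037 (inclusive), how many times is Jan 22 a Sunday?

Track Jan 22's weekday year by year (advancing +1, or +2 across a Feb 29):
  1978: Sun ✓  1979: Mon (+1)  1980: Tue (+1)  1981: Thu (+2)  1982: Fri (+1)
  1983: Sat (+1)  1984: Sun (+1) ✓  1985: Tue (+2)  1986: Wed (+1)  1987: Thu (+1)
  1988: Fri (+1)  1989: Sun (+2) ✓  1990: Mon (+1)  1991: Tue (+1)  … (32 more years) …
  2024: Mon (+1)  2025: Wed (+2)  2026: Thu (+1)  2027: Fri (+1)  2028: Sat (+1)
  2029: Mon (+2)  2030: Tue (+1)  2031: Wed (+1)  2032: Thu (+1)  2033: Sat (+2)
  2034: Sun (+1) ✓  2035: Mon (+1)  2036: Tue (+1)  2037: Thu (+2)
Sunday years: 1978, 1984, 1989, 1995, 2006, 2012, 2017, 2023, 2034 — 9 in total.

9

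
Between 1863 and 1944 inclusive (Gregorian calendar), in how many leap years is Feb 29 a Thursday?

3

Leap years in 1863–1944: 20 of them.
Feb 29 weekday advances by 5 (mod 7) from one leap year to the next four years later (or differs when a century non-leap intervenes).
Leap-day weekdays: 1864:Mon 1868:Sat 1872:Thu✓ 1876:Tue 1880:Sun 1884:Fri 1888:Wed 1892:Mon 1896:Sat 1904:Mon 1908:Sat 1912:Thu✓ 1916:Tue 1920:Sun 1924:Fri 1928:Wed 1932:Mon 1936:Sat 1940:Thu✓ 1944:Tue
Thursday: 1872, 1912, 1940 → 3.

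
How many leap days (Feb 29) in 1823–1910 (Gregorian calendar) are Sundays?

Leap years in 1823–1910: 21 of them.
Feb 29 weekday advances by 5 (mod 7) from one leap year to the next four years later (or differs when a century non-leap intervenes).
Leap-day weekdays: 1824:Sun✓ 1828:Fri 1832:Wed 1836:Mon 1840:Sat 1844:Thu 1848:Tue 1852:Sun✓ 1856:Fri 1860:Wed 1864:Mon 1868:Sat 1872:Thu 1876:Tue 1880:Sun✓ 1884:Fri 1888:Wed 1892:Mon 1896:Sat 1904:Mon 1908:Sat
Sunday: 1824, 1852, 1880 → 3.

3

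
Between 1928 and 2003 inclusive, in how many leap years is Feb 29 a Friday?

2

Leap years in 1928–2003: 19 of them.
Feb 29 weekday advances by 5 (mod 7) from one leap year to the next four years later (or differs when a century non-leap intervenes).
Leap-day weekdays: 1928:Wed 1932:Mon 1936:Sat 1940:Thu 1944:Tue 1948:Sun 1952:Fri✓ 1956:Wed 1960:Mon 1964:Sat 1968:Thu 1972:Tue 1976:Sun 1980:Fri✓ 1984:Wed 1988:Mon 1992:Sat 1996:Thu 2000:Tue
Friday: 1952, 1980 → 2.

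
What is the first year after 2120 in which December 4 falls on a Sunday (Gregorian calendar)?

From one year to the next, a fixed date's weekday advances by 1, or by 2 when a Feb 29 lies between the two dates.
2120: December 4 is Wednesday.
2121: Thursday (+1)
2122: Friday (+1)
2123: Saturday (+1)
2124: Monday (+2)
2125: Tuesday (+1)
2126: Wednesday (+1)
2127: Thursday (+1)
2128: Saturday (+2)
2129: Sunday (+1)
December 4 falls on a Sunday in 2129.

2129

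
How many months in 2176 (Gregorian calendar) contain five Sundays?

A month of length L has five Sundays iff its first Sunday is on day ≤ L−28 (so day 1–3 in a 31-day month, 1–2 in a 30-day month, day 1 in a leap February).
Checking each month of 2176: Jan starts Mon (31d); Feb starts Thu (29d); Mar starts Fri (31d) ✓; Apr starts Mon (30d); May starts Wed (31d); Jun starts Sat (30d) ✓; Jul starts Mon (31d); Aug starts Thu (31d); Sep starts Sun (30d) ✓; Oct starts Tue (31d); Nov starts Fri (30d); Dec starts Sun (31d) ✓.
Five-Sunday months: March, June, September, December → 4.

4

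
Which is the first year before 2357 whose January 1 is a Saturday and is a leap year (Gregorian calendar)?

2344

Jan 1 advances by 2 weekdays after a leap year and by 1 after a common year.
2357: Jan 1 is Tuesday.
2356: Sunday (leap)
2355: Saturday
2354: Friday
2353: Thursday
2352: Tuesday (leap)
2351: Monday
2350: Sunday
2349: Saturday
2348: Thursday (leap)
2347: Wednesday
2346: Tuesday
2345: Monday
2344: Saturday (leap)
2344 begins on a Saturday and is a leap year.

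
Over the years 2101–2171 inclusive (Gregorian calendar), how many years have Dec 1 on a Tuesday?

Track Dec 1's weekday year by year (advancing +1, or +2 across a Feb 29):
  2101: Thu  2102: Fri (+1)  2103: Sat (+1)  2104: Mon (+2)  2105: Tue (+1) ✓
  2106: Wed (+1)  2107: Thu (+1)  2108: Sat (+2)  2109: Sun (+1)  2110: Mon (+1)
  2111: Tue (+1) ✓  2112: Thu (+2)  2113: Fri (+1)  2114: Sat (+1)  … (43 more years) …
  2158: Fri (+1)  2159: Sat (+1)  2160: Mon (+2)  2161: Tue (+1) ✓  2162: Wed (+1)
  2163: Thu (+1)  2164: Sat (+2)  2165: Sun (+1)  2166: Mon (+1)  2167: Tue (+1) ✓
  2168: Thu (+2)  2169: Fri (+1)  2170: Sat (+1)  2171: Sun (+1)
Tuesday years: 2105, 2111, 2116, 2122, 2133, 2139, 2144, 2150, 2161, 2167 — 10 in total.

10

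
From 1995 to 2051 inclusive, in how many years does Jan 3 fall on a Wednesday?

8

Track Jan 3's weekday year by year (advancing +1, or +2 across a Feb 29):
  1995: Tue  1996: Wed (+1) ✓  1997: Fri (+2)  1998: Sat (+1)  1999: Sun (+1)
  2000: Mon (+1)  2001: Wed (+2) ✓  2002: Thu (+1)  2003: Fri (+1)  2004: Sat (+1)
  2005: Mon (+2)  2006: Tue (+1)  2007: Wed (+1) ✓  2008: Thu (+1)  … (29 more years) …
  2038: Sun (+1)  2039: Mon (+1)  2040: Tue (+1)  2041: Thu (+2)  2042: Fri (+1)
  2043: Sat (+1)  2044: Sun (+1)  2045: Tue (+2)  2046: Wed (+1) ✓  2047: Thu (+1)
  2048: Fri (+1)  2049: Sun (+2)  2050: Mon (+1)  2051: Tue (+1)
Wednesday years: 1996, 2001, 2007, 2018, 2024, 2029, 2035, 2046 — 8 in total.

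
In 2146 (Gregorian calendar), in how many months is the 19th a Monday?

Check the 19th of each month of 2146: Jan 19: Wed, Feb 19: Sat, Mar 19: Sat, Apr 19: Tue, May 19: Thu, Jun 19: Sun, Jul 19: Tue, Aug 19: Fri, Sep 19: Mon, Oct 19: Wed, Nov 19: Sat, Dec 19: Mon.
Monday occurs in September, December — 2 months.

2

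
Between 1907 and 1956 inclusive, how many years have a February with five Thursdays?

February has 28 days (29 in leap years); it has five Thursdays when Thursday falls among the first (month-length − 28) days — i.e. when February 1 is Thursday in a leap year (never in a common year).
February 1 by year: 1907:Fri 1908:Sat 1909:Mon 1910:Tue 1911:Wed 1912:Thu✓ 1913:Sat 1914:Sun 1915:Mon 1916:Tue 1917:Thu 1918:Fri 1919:Sat 1920:Sun 1921:Tue …(20 more)… 1942:Sun 1943:Mon 1944:Tue 1945:Thu 1946:Fri 1947:Sat 1948:Sun 1949:Tue 1950:Wed 1951:Thu 1952:Fri 1953:Sun 1954:Mon 1955:Tue 1956:Wed
Years with five Thursdays: 1912, 1940 → 2.

2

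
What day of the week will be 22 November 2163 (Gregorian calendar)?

Tuesday

January 1, 2163 is a Saturday.
November 22 is day 326 of the year, i.e. 325 days after Jan 1.
325 mod 7 = 3, so advance 3 weekdays from Saturday: Tuesday.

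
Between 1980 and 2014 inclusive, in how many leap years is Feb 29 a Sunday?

Leap years in 1980–2014: 9 of them.
Feb 29 weekday advances by 5 (mod 7) from one leap year to the next four years later (or differs when a century non-leap intervenes).
Leap-day weekdays: 1980:Fri 1984:Wed 1988:Mon 1992:Sat 1996:Thu 2000:Tue 2004:Sun✓ 2008:Fri 2012:Wed
Sunday: 2004 → 1.

1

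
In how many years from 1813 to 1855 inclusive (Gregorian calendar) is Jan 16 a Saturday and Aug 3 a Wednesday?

1

Check each year's weekday for Jan 16 and Aug 3:
  1813: Sat/Tue  1814: Sun/Wed  1815: Mon/Thu  1816: Tue/Sat  1817: Thu/Sun  1818: Fri/Mon  1819: Sat/Tue  1820: Sun/Thu  1821: Tue/Fri  1822: Wed/Sat  1823: Thu/Sun  1824: Fri/Tue  1825: Sun/Wed  1826: Mon/Thu  …(15 more)…  1842: Sun/Wed  1843: Mon/Thu  1844: Tue/Sat  1845: Thu/Sun  1846: Fri/Mon  1847: Sat/Tue  1848: Sun/Thu  1849: Tue/Fri  1850: Wed/Sat  1851: Thu/Sun  1852: Fri/Tue  1853: Sun/Wed  1854: Mon/Thu  1855: Tue/Fri
Both conditions hold in: 1836 — 1.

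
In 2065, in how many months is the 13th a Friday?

Check the 13th of each month of 2065: Jan 13: Tue, Feb 13: Fri, Mar 13: Fri, Apr 13: Mon, May 13: Wed, Jun 13: Sat, Jul 13: Mon, Aug 13: Thu, Sep 13: Sun, Oct 13: Tue, Nov 13: Fri, Dec 13: Sun.
Friday occurs in February, March, November — 3 months.

3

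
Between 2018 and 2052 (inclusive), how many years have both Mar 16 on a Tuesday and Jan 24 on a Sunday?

Check each year's weekday for Mar 16 and Jan 24:
  2018: Fri/Wed  2019: Sat/Thu  2020: Mon/Fri  2021: Tue/Sun ✓  2022: Wed/Mon  2023: Thu/Tue  2024: Sat/Wed  2025: Sun/Fri  2026: Mon/Sat  2027: Tue/Sun ✓  2028: Thu/Mon  2029: Fri/Wed  2030: Sat/Thu  2031: Sun/Fri  …(7 more)…  2039: Wed/Mon  2040: Fri/Tue  2041: Sat/Thu  2042: Sun/Fri  2043: Mon/Sat  2044: Wed/Sun  2045: Thu/Tue  2046: Fri/Wed  2047: Sat/Thu  2048: Mon/Fri  2049: Tue/Sun ✓  2050: Wed/Mon  2051: Thu/Tue  2052: Sat/Wed
Both conditions hold in: 2021, 2027, 2038, 2049 — 4.

4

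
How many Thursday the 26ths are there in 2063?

2

Check the 26th of each month of 2063: Jan 26: Fri, Feb 26: Mon, Mar 26: Mon, Apr 26: Thu, May 26: Sat, Jun 26: Tue, Jul 26: Thu, Aug 26: Sun, Sep 26: Wed, Oct 26: Fri, Nov 26: Mon, Dec 26: Wed.
Thursday occurs in April, July — 2 months.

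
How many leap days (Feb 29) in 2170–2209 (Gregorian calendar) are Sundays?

Leap years in 2170–2209: 9 of them.
Feb 29 weekday advances by 5 (mod 7) from one leap year to the next four years later (or differs when a century non-leap intervenes).
Leap-day weekdays: 2172:Sat 2176:Thu 2180:Tue 2184:Sun✓ 2188:Fri 2192:Wed 2196:Mon 2204:Wed 2208:Mon
Sunday: 2184 → 1.

1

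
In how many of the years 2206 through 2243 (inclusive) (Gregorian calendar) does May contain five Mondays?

17

May has 31 days; it has five Mondays when Monday falls among the first (month-length − 28) days — i.e. when May 1 is one of Monday/Sunday/Saturday.
May 1 by year: 2206:Thu 2207:Fri 2208:Sun✓ 2209:Mon✓ 2210:Tue 2211:Wed 2212:Fri 2213:Sat✓ 2214:Sun✓ 2215:Mon✓ 2216:Wed 2217:Thu 2218:Fri 2219:Sat✓ 2220:Mon✓ …(8 more)… 2229:Fri 2230:Sat✓ 2231:Sun✓ 2232:Tue 2233:Wed 2234:Thu 2235:Fri 2236:Sun✓ 2237:Mon✓ 2238:Tue 2239:Wed 2240:Fri 2241:Sat✓ 2242:Sun✓ 2243:Mon✓
Years with five Mondays: 2208, 2209, 2213, 2214, 2215, 2219, 2220, 2224, 2225, 2226, 2230, 2231, 2236, 2237, 2241, 2242, 2243 → 17.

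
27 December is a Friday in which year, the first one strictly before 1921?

From one year to the next, a fixed date's weekday advances by 1, or by 2 when a Feb 29 lies between the two dates.
1921: December 27 is Tuesday.
1920: Monday (−1)
1919: Saturday (−2)
1918: Friday (−1)
27 December falls on a Friday in 1918.

1918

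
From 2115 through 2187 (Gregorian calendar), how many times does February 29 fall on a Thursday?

Leap years in 2115–2187: 18 of them.
Feb 29 weekday advances by 5 (mod 7) from one leap year to the next four years later (or differs when a century non-leap intervenes).
Leap-day weekdays: 2116:Sat 2120:Thu✓ 2124:Tue 2128:Sun 2132:Fri 2136:Wed 2140:Mon 2144:Sat 2148:Thu✓ 2152:Tue 2156:Sun 2160:Fri 2164:Wed 2168:Mon 2172:Sat 2176:Thu✓ 2180:Tue 2184:Sun
Thursday: 2120, 2148, 2176 → 3.

3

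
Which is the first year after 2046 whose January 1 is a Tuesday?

Jan 1 advances by 2 weekdays after a leap year and by 1 after a common year.
2046: Jan 1 is Monday.
2047: Tuesday
2047 begins on a Tuesday

2047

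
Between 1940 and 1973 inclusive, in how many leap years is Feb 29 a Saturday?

Leap years in 1940–1973: 9 of them.
Feb 29 weekday advances by 5 (mod 7) from one leap year to the next four years later (or differs when a century non-leap intervenes).
Leap-day weekdays: 1940:Thu 1944:Tue 1948:Sun 1952:Fri 1956:Wed 1960:Mon 1964:Sat✓ 1968:Thu 1972:Tue
Saturday: 1964 → 1.

1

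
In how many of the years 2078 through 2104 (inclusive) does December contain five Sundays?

11

December has 31 days; it has five Sundays when Sunday falls among the first (month-length − 28) days — i.e. when December 1 is one of Sunday/Saturday/Friday.
December 1 by year: 2078:Thu 2079:Fri✓ 2080:Sun✓ 2081:Mon 2082:Tue 2083:Wed 2084:Fri✓ 2085:Sat✓ 2086:Sun✓ 2087:Mon 2088:Wed 2089:Thu 2090:Fri✓ 2091:Sat✓ 2092:Mon 2093:Tue 2094:Wed 2095:Thu 2096:Sat✓ 2097:Sun✓ 2098:Mon 2099:Tue 2100:Wed 2101:Thu 2102:Fri✓ 2103:Sat✓ 2104:Mon
Years with five Sundays: 2079, 2080, 2084, 2085, 2086, 2090, 2091, 2096, 2097, 2102, 2103 → 11.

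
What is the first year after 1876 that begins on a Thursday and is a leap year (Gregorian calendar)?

1880

Jan 1 advances by 2 weekdays after a leap year and by 1 after a common year.
1876: Jan 1 is Saturday (leap).
1877: Monday
1878: Tuesday
1879: Wednesday
1880: Thursday (leap)
1880 begins on a Thursday and is a leap year.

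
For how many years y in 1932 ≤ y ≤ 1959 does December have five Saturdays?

December has 31 days; it has five Saturdays when Saturday falls among the first (month-length − 28) days — i.e. when December 1 is one of Saturday/Friday/Thursday.
December 1 by year: 1932:Thu✓ 1933:Fri✓ 1934:Sat✓ 1935:Sun 1936:Tue 1937:Wed 1938:Thu✓ 1939:Fri✓ 1940:Sun 1941:Mon 1942:Tue 1943:Wed 1944:Fri✓ 1945:Sat✓ 1946:Sun 1947:Mon 1948:Wed 1949:Thu✓ 1950:Fri✓ 1951:Sat✓ 1952:Mon 1953:Tue 1954:Wed 1955:Thu✓ 1956:Sat✓ 1957:Sun 1958:Mon 1959:Tue
Years with five Saturdays: 1932, 1933, 1934, 1938, 1939, 1944, 1945, 1949, 1950, 1951, 1955, 1956 → 12.

12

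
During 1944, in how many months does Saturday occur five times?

5

A month of length L has five Saturdays iff its first Saturday is on day ≤ L−28 (so day 1–3 in a 31-day month, 1–2 in a 30-day month, day 1 in a leap February).
Checking each month of 1944: Jan starts Sat (31d) ✓; Feb starts Tue (29d); Mar starts Wed (31d); Apr starts Sat (30d) ✓; May starts Mon (31d); Jun starts Thu (30d); Jul starts Sat (31d) ✓; Aug starts Tue (31d); Sep starts Fri (30d) ✓; Oct starts Sun (31d); Nov starts Wed (30d); Dec starts Fri (31d) ✓.
Five-Saturday months: January, April, July, September, December → 5.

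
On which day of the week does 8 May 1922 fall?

January 1, 1922 is a Sunday.
May 8 is day 128 of the year, i.e. 127 days after Jan 1.
127 mod 7 = 1, so advance 1 weekday from Sunday: Monday.

Monday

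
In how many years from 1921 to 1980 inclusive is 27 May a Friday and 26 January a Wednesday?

7

Check each year's weekday for 27 May and 26 January:
  1921: Fri/Wed ✓  1922: Sat/Thu  1923: Sun/Fri  1924: Tue/Sat  1925: Wed/Mon  1926: Thu/Tue  1927: Fri/Wed ✓  1928: Sun/Thu  1929: Mon/Sat  1930: Tue/Sun  1931: Wed/Mon  1932: Fri/Tue  1933: Sat/Thu  1934: Sun/Fri  …(32 more)…  1967: Sat/Thu  1968: Mon/Fri  1969: Tue/Sun  1970: Wed/Mon  1971: Thu/Tue  1972: Sat/Wed  1973: Sun/Fri  1974: Mon/Sat  1975: Tue/Sun  1976: Thu/Mon  1977: Fri/Wed ✓  1978: Sat/Thu  1979: Sun/Fri  1980: Tue/Sat
Both conditions hold in: 1921, 1927, 1938, 1949, 1955, 1966, 1977 — 7.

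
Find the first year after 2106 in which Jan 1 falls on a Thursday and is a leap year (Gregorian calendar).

Jan 1 advances by 2 weekdays after a leap year and by 1 after a common year.
2106: Jan 1 is Friday.
2107: Saturday
2108: Sunday (leap)
2109: Tuesday
2110: Wednesday
2111: Thursday
2112: Friday (leap)
2113: Sunday
2114: Monday
2115: Tuesday
2116: Wednesday (leap)
2117: Friday
2118: Saturday
2119: Sunday
2120: Monday (leap)
2121: Wednesday
2122: Thursday
2123: Friday
2124: Saturday (leap)
2125: Monday
2126: Tuesday
2127: Wednesday
2128: Thursday (leap)
2128 begins on a Thursday and is a leap year.

2128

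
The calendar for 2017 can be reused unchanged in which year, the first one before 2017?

Two years share a calendar iff Jan 1 falls on the same weekday and both are leap or both are common. 2017: Jan 1 is Sunday, common year.
2016: Jan 1 Friday, leap
2015: Jan 1 Thursday, common
2014: Jan 1 Wednesday, common
2013: Jan 1 Tuesday, common
2012: Jan 1 Sunday, leap
2011: Jan 1 Saturday, common
2010: Jan 1 Friday, common
2009: Jan 1 Thursday, common
2008: Jan 1 Tuesday, leap
2007: Jan 1 Monday, common
2006: Jan 1 Sunday, common
2006 matches on both conditions.

2006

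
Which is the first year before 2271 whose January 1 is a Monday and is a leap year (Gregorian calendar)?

Jan 1 advances by 2 weekdays after a leap year and by 1 after a common year.
2271: Jan 1 is Sunday.
2270: Saturday
2269: Friday
2268: Wednesday (leap)
2267: Tuesday
2266: Monday
2265: Sunday
2264: Friday (leap)
2263: Thursday
2262: Wednesday
2261: Tuesday
2260: Sunday (leap)
2259: Saturday
2258: Friday
2257: Thursday
2256: Tuesday (leap)
2255: Monday
2254: Sunday
2253: Saturday
2252: Thursday (leap)
2251: Wednesday
2250: Tuesday
2249: Monday
2248: Saturday (leap)
2247: Friday
2246: Thursday
2245: Wednesday
2244: Monday (leap)
2244 begins on a Monday and is a leap year.

2244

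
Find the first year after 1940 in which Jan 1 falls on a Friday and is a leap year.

Jan 1 advances by 2 weekdays after a leap year and by 1 after a common year.
1940: Jan 1 is Monday (leap).
1941: Wednesday
1942: Thursday
1943: Friday
1944: Saturday (leap)
1945: Monday
1946: Tuesday
1947: Wednesday
1948: Thursday (leap)
1949: Saturday
1950: Sunday
1951: Monday
1952: Tuesday (leap)
1953: Thursday
1954: Friday
1955: Saturday
1956: Sunday (leap)
1957: Tuesday
1958: Wednesday
1959: Thursday
1960: Friday (leap)
1960 begins on a Friday and is a leap year.

1960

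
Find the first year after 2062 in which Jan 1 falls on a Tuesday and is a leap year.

Jan 1 advances by 2 weekdays after a leap year and by 1 after a common year.
2062: Jan 1 is Sunday.
2063: Monday
2064: Tuesday (leap)
2064 begins on a Tuesday and is a leap year.

2064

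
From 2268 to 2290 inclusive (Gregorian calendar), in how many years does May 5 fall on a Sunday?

Track May 5's weekday year by year (advancing +1, or +2 across a Feb 29):
  2268: Tue  2269: Wed (+1)  2270: Thu (+1)  2271: Fri (+1)  2272: Sun (+2) ✓
  2273: Mon (+1)  2274: Tue (+1)  2275: Wed (+1)  2276: Fri (+2)  2277: Sat (+1)
  2278: Sun (+1) ✓  2279: Mon (+1)  2280: Wed (+2)  2281: Thu (+1)  2282: Fri (+1)
  2283: Sat (+1)  2284: Mon (+2)  2285: Tue (+1)  2286: Wed (+1)  2287: Thu (+1)
  2288: Sat (+2)  2289: Sun (+1) ✓  2290: Mon (+1)
Sunday years: 2272, 2278, 2289 — 3 in total.

3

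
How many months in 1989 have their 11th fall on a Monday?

2

Check the 11th of each month of 1989: Jan 11: Wed, Feb 11: Sat, Mar 11: Sat, Apr 11: Tue, May 11: Thu, Jun 11: Sun, Jul 11: Tue, Aug 11: Fri, Sep 11: Mon, Oct 11: Wed, Nov 11: Sat, Dec 11: Mon.
Monday occurs in September, December — 2 months.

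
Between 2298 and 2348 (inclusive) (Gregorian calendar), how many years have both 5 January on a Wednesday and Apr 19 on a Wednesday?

2

Check each year's weekday for 5 January and Apr 19:
  2298: Wed/Tue  2299: Thu/Wed  2300: Fri/Thu  2301: Sat/Fri  2302: Sun/Sat  2303: Mon/Sun  2304: Tue/Tue  2305: Thu/Wed  2306: Fri/Thu  2307: Sat/Fri  2308: Sun/Sun  2309: Tue/Mon  2310: Wed/Tue  2311: Thu/Wed  …(23 more)…  2335: Sat/Fri  2336: Sun/Sun  2337: Tue/Mon  2338: Wed/Tue  2339: Thu/Wed  2340: Fri/Fri  2341: Sun/Sat  2342: Mon/Sun  2343: Tue/Mon  2344: Wed/Wed ✓  2345: Fri/Thu  2346: Sat/Fri  2347: Sun/Sat  2348: Mon/Mon
Both conditions hold in: 2316, 2344 — 2.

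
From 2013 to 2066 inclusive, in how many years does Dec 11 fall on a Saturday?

Track Dec 11's weekday year by year (advancing +1, or +2 across a Feb 29):
  2013: Wed  2014: Thu (+1)  2015: Fri (+1)  2016: Sun (+2)  2017: Mon (+1)
  2018: Tue (+1)  2019: Wed (+1)  2020: Fri (+2)  2021: Sat (+1) ✓  2022: Sun (+1)
  2023: Mon (+1)  2024: Wed (+2)  2025: Thu (+1)  2026: Fri (+1)  … (26 more years) …
  2053: Thu (+1)  2054: Fri (+1)  2055: Sat (+1) ✓  2056: Mon (+2)  2057: Tue (+1)
  2058: Wed (+1)  2059: Thu (+1)  2060: Sat (+2) ✓  2061: Sun (+1)  2062: Mon (+1)
  2063: Tue (+1)  2064: Thu (+2)  2065: Fri (+1)  2066: Sat (+1) ✓
Saturday years: 2021, 2027, 2032, 2038, 2049, 2055, 2060, 2066 — 8 in total.

8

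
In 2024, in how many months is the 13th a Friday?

Check the 13th of each month of 2024: Jan 13: Sat, Feb 13: Tue, Mar 13: Wed, Apr 13: Sat, May 13: Mon, Jun 13: Thu, Jul 13: Sat, Aug 13: Tue, Sep 13: Fri, Oct 13: Sun, Nov 13: Wed, Dec 13: Fri.
Friday occurs in September, December — 2 months.

2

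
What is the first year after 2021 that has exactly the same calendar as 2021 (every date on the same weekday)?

Two years share a calendar iff Jan 1 falls on the same weekday and both are leap or both are common. 2021: Jan 1 is Friday, common year.
2022: Jan 1 Saturday, common
2023: Jan 1 Sunday, common
2024: Jan 1 Monday, leap
2025: Jan 1 Wednesday, common
2026: Jan 1 Thursday, common
2027: Jan 1 Friday, common
2027 matches on both conditions.

2027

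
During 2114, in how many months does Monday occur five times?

5

A month of length L has five Mondays iff its first Monday is on day ≤ L−28 (so day 1–3 in a 31-day month, 1–2 in a 30-day month, day 1 in a leap February).
Checking each month of 2114: Jan starts Mon (31d) ✓; Feb starts Thu (28d); Mar starts Thu (31d); Apr starts Sun (30d) ✓; May starts Tue (31d); Jun starts Fri (30d); Jul starts Sun (31d) ✓; Aug starts Wed (31d); Sep starts Sat (30d); Oct starts Mon (31d) ✓; Nov starts Thu (30d); Dec starts Sat (31d) ✓.
Five-Monday months: January, April, July, October, December → 5.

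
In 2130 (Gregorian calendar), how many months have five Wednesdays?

A month of length L has five Wednesdays iff its first Wednesday is on day ≤ L−28 (so day 1–3 in a 31-day month, 1–2 in a 30-day month, day 1 in a leap February).
Checking each month of 2130: Jan starts Sun (31d); Feb starts Wed (28d); Mar starts Wed (31d) ✓; Apr starts Sat (30d); May starts Mon (31d) ✓; Jun starts Thu (30d); Jul starts Sat (31d); Aug starts Tue (31d) ✓; Sep starts Fri (30d); Oct starts Sun (31d); Nov starts Wed (30d) ✓; Dec starts Fri (31d).
Five-Wednesday months: March, May, August, November → 4.

4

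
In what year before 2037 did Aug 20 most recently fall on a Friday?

From one year to the next, a fixed date's weekday advances by 1, or by 2 when a Feb 29 lies between the two dates.
2037: August 20 is Thursday.
2036: Wednesday (−1)
2035: Monday (−2)
2034: Sunday (−1)
2033: Saturday (−1)
2032: Friday (−1)
Aug 20 falls on a Friday in 2032.

2032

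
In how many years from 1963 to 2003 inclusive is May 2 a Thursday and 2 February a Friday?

Check each year's weekday for May 2 and 2 February:
  1963: Thu/Sat  1964: Sat/Sun  1965: Sun/Tue  1966: Mon/Wed  1967: Tue/Thu  1968: Thu/Fri ✓  1969: Fri/Sun  1970: Sat/Mon  1971: Sun/Tue  1972: Tue/Wed  1973: Wed/Fri  1974: Thu/Sat  1975: Fri/Sun  1976: Sun/Mon  …(13 more)…  1990: Wed/Fri  1991: Thu/Sat  1992: Sat/Sun  1993: Sun/Tue  1994: Mon/Wed  1995: Tue/Thu  1996: Thu/Fri ✓  1997: Fri/Sun  1998: Sat/Mon  1999: Sun/Tue  2000: Tue/Wed  2001: Wed/Fri  2002: Thu/Sat  2003: Fri/Sun
Both conditions hold in: 1968, 1996 — 2.

2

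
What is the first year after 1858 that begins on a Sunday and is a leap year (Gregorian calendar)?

Jan 1 advances by 2 weekdays after a leap year and by 1 after a common year.
1858: Jan 1 is Friday.
1859: Saturday
1860: Sunday (leap)
1860 begins on a Sunday and is a leap year.

1860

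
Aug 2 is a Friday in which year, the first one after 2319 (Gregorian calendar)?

From one year to the next, a fixed date's weekday advances by 1, or by 2 when a Feb 29 lies between the two dates.
2319: August 2 is Saturday.
2320: Monday (+2)
2321: Tuesday (+1)
2322: Wednesday (+1)
2323: Thursday (+1)
2324: Saturday (+2)
2325: Sunday (+1)
2326: Monday (+1)
2327: Tuesday (+1)
2328: Thursday (+2)
2329: Friday (+1)
Aug 2 falls on a Friday in 2329.

2329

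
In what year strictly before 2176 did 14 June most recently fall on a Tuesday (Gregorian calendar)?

2174

From one year to the next, a fixed date's weekday advances by 1, or by 2 when a Feb 29 lies between the two dates.
2176: June 14 is Friday.
2175: Wednesday (−2)
2174: Tuesday (−1)
14 June falls on a Tuesday in 2174.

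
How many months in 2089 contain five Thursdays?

A month of length L has five Thursdays iff its first Thursday is on day ≤ L−28 (so day 1–3 in a 31-day month, 1–2 in a 30-day month, day 1 in a leap February).
Checking each month of 2089: Jan starts Sat (31d); Feb starts Tue (28d); Mar starts Tue (31d) ✓; Apr starts Fri (30d); May starts Sun (31d); Jun starts Wed (30d) ✓; Jul starts Fri (31d); Aug starts Mon (31d); Sep starts Thu (30d) ✓; Oct starts Sat (31d); Nov starts Tue (30d); Dec starts Thu (31d) ✓.
Five-Thursday months: March, June, September, December → 4.

4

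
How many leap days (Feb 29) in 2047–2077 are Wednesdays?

Leap years in 2047–2077: 8 of them.
Feb 29 weekday advances by 5 (mod 7) from one leap year to the next four years later (or differs when a century non-leap intervenes).
Leap-day weekdays: 2048:Sat 2052:Thu 2056:Tue 2060:Sun 2064:Fri 2068:Wed✓ 2072:Mon 2076:Sat
Wednesday: 2068 → 1.

1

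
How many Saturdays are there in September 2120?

4

September 2120 has 30 days and begins on Sunday.
The first Saturday is September 7.
Saturdays fall on 7, 14, 21, 28 — that's 4.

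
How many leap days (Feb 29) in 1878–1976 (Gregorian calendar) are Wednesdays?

3

Leap years in 1878–1976: 24 of them.
Feb 29 weekday advances by 5 (mod 7) from one leap year to the next four years later (or differs when a century non-leap intervenes).
Leap-day weekdays: 1880:Sun 1884:Fri 1888:Wed✓ 1892:Mon 1896:Sat 1904:Mon 1908:Sat 1912:Thu 1916:Tue 1920:Sun 1924:Fri 1928:Wed✓ 1932:Mon 1936:Sat 1940:Thu 1944:Tue 1948:Sun 1952:Fri 1956:Wed✓ 1960:Mon 1964:Sat 1968:Thu 1972:Tue 1976:Sun
Wednesday: 1888, 1928, 1956 → 3.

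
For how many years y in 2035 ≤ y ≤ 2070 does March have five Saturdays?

March has 31 days; it has five Saturdays when Saturday falls among the first (month-length − 28) days — i.e. when March 1 is one of Saturday/Friday/Thursday.
March 1 by year: 2035:Thu✓ 2036:Sat✓ 2037:Sun 2038:Mon 2039:Tue 2040:Thu✓ 2041:Fri✓ 2042:Sat✓ 2043:Sun 2044:Tue 2045:Wed 2046:Thu✓ 2047:Fri✓ 2048:Sun 2049:Mon …(6 more)… 2056:Wed 2057:Thu✓ 2058:Fri✓ 2059:Sat✓ 2060:Mon 2061:Tue 2062:Wed 2063:Thu✓ 2064:Sat✓ 2065:Sun 2066:Mon 2067:Tue 2068:Thu✓ 2069:Fri✓ 2070:Sat✓
Years with five Saturdays: 2035, 2036, 2040, 2041, 2042, 2046, 2047, 2052, 2053, 2057, 2058, 2059, 2063, 2064, 2068, 2069, 2070 → 17.

17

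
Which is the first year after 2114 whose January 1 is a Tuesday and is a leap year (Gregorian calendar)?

Jan 1 advances by 2 weekdays after a leap year and by 1 after a common year.
2114: Jan 1 is Monday.
2115: Tuesday
2116: Wednesday (leap)
2117: Friday
2118: Saturday
2119: Sunday
2120: Monday (leap)
2121: Wednesday
2122: Thursday
2123: Friday
2124: Saturday (leap)
2125: Monday
2126: Tuesday
2127: Wednesday
2128: Thursday (leap)
2129: Saturday
2130: Sunday
2131: Monday
2132: Tuesday (leap)
2132 begins on a Tuesday and is a leap year.

2132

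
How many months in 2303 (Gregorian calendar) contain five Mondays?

A month of length L has five Mondays iff its first Monday is on day ≤ L−28 (so day 1–3 in a 31-day month, 1–2 in a 30-day month, day 1 in a leap February).
Checking each month of 2303: Jan starts Thu (31d); Feb starts Sun (28d); Mar starts Sun (31d) ✓; Apr starts Wed (30d); May starts Fri (31d); Jun starts Mon (30d) ✓; Jul starts Wed (31d); Aug starts Sat (31d) ✓; Sep starts Tue (30d); Oct starts Thu (31d); Nov starts Sun (30d) ✓; Dec starts Tue (31d).
Five-Monday months: March, June, August, November → 4.

4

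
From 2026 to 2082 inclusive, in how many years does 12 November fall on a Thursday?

9

Track 12 November's weekday year by year (advancing +1, or +2 across a Feb 29):
  2026: Thu ✓  2027: Fri (+1)  2028: Sun (+2)  2029: Mon (+1)  2030: Tue (+1)
  2031: Wed (+1)  2032: Fri (+2)  2033: Sat (+1)  2034: Sun (+1)  2035: Mon (+1)
  2036: Wed (+2)  2037: Thu (+1) ✓  2038: Fri (+1)  2039: Sat (+1)  … (29 more years) …
  2069: Tue (+1)  2070: Wed (+1)  2071: Thu (+1) ✓  2072: Sat (+2)  2073: Sun (+1)
  2074: Mon (+1)  2075: Tue (+1)  2076: Thu (+2) ✓  2077: Fri (+1)  2078: Sat (+1)
  2079: Sun (+1)  2080: Tue (+2)  2081: Wed (+1)  2082: Thu (+1) ✓
Thursday years: 2026, 2037, 2043, 2048, 2054, 2065, 2071, 2076, 2082 — 9 in total.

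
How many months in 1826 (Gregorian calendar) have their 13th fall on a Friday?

2

Check the 13th of each month of 1826: Jan 13: Fri, Feb 13: Mon, Mar 13: Mon, Apr 13: Thu, May 13: Sat, Jun 13: Tue, Jul 13: Thu, Aug 13: Sun, Sep 13: Wed, Oct 13: Fri, Nov 13: Mon, Dec 13: Wed.
Friday occurs in January, October — 2 months.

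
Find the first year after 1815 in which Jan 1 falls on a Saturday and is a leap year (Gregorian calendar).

Jan 1 advances by 2 weekdays after a leap year and by 1 after a common year.
1815: Jan 1 is Sunday.
1816: Monday (leap)
1817: Wednesday
1818: Thursday
1819: Friday
1820: Saturday (leap)
1820 begins on a Saturday and is a leap year.

1820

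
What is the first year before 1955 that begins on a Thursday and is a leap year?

1948

Jan 1 advances by 2 weekdays after a leap year and by 1 after a common year.
1955: Jan 1 is Saturday.
1954: Friday
1953: Thursday
1952: Tuesday (leap)
1951: Monday
1950: Sunday
1949: Saturday
1948: Thursday (leap)
1948 begins on a Thursday and is a leap year.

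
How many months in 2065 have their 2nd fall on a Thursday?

2

Check the 2nd of each month of 2065: Jan 2: Fri, Feb 2: Mon, Mar 2: Mon, Apr 2: Thu, May 2: Sat, Jun 2: Tue, Jul 2: Thu, Aug 2: Sun, Sep 2: Wed, Oct 2: Fri, Nov 2: Mon, Dec 2: Wed.
Thursday occurs in April, July — 2 months.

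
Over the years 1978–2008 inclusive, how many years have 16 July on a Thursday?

Track 16 July's weekday year by year (advancing +1, or +2 across a Feb 29):
  1978: Sun  1979: Mon (+1)  1980: Wed (+2)  1981: Thu (+1) ✓  1982: Fri (+1)
  1983: Sat (+1)  1984: Mon (+2)  1985: Tue (+1)  1986: Wed (+1)  1987: Thu (+1) ✓
  1988: Sat (+2)  1989: Sun (+1)  1990: Mon (+1)  1991: Tue (+1)  … (3 more years) …
  1995: Sun (+1)  1996: Tue (+2)  1997: Wed (+1)  1998: Thu (+1) ✓  1999: Fri (+1)
  2000: Sun (+2)  2001: Mon (+1)  2002: Tue (+1)  2003: Wed (+1)  2004: Fri (+2)
  2005: Sat (+1)  2006: Sun (+1)  2007: Mon (+1)  2008: Wed (+2)
Thursday years: 1981, 1987, 1992, 1998 — 4 in total.

4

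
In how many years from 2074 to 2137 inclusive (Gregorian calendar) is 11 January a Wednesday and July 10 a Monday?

6

Check each year's weekday for 11 January and July 10:
  2074: Thu/Tue  2075: Fri/Wed  2076: Sat/Fri  2077: Mon/Sat  2078: Tue/Sun  2079: Wed/Mon ✓  2080: Thu/Wed  2081: Sat/Thu  2082: Sun/Fri  2083: Mon/Sat  2084: Tue/Mon  2085: Thu/Tue  2086: Fri/Wed  2087: Sat/Thu  …(36 more)…  2124: Tue/Mon  2125: Thu/Tue  2126: Fri/Wed  2127: Sat/Thu  2128: Sun/Sat  2129: Tue/Sun  2130: Wed/Mon ✓  2131: Thu/Tue  2132: Fri/Thu  2133: Sun/Fri  2134: Mon/Sat  2135: Tue/Sun  2136: Wed/Tue  2137: Fri/Wed
Both conditions hold in: 2079, 2090, 2102, 2113, 2119, 2130 — 6.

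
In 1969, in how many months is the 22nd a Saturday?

3

Check the 22nd of each month of 1969: Jan 22: Wed, Feb 22: Sat, Mar 22: Sat, Apr 22: Tue, May 22: Thu, Jun 22: Sun, Jul 22: Tue, Aug 22: Fri, Sep 22: Mon, Oct 22: Wed, Nov 22: Sat, Dec 22: Mon.
Saturday occurs in February, March, November — 3 months.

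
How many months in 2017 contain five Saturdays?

A month of length L has five Saturdays iff its first Saturday is on day ≤ L−28 (so day 1–3 in a 31-day month, 1–2 in a 30-day month, day 1 in a leap February).
Checking each month of 2017: Jan starts Sun (31d); Feb starts Wed (28d); Mar starts Wed (31d); Apr starts Sat (30d) ✓; May starts Mon (31d); Jun starts Thu (30d); Jul starts Sat (31d) ✓; Aug starts Tue (31d); Sep starts Fri (30d) ✓; Oct starts Sun (31d); Nov starts Wed (30d); Dec starts Fri (31d) ✓.
Five-Saturday months: April, July, September, December → 4.

4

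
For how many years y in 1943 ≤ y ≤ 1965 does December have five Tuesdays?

9

December has 31 days; it has five Tuesdays when Tuesday falls among the first (month-length − 28) days — i.e. when December 1 is one of Tuesday/Monday/Sunday.
December 1 by year: 1943:Wed 1944:Fri 1945:Sat 1946:Sun✓ 1947:Mon✓ 1948:Wed 1949:Thu 1950:Fri 1951:Sat 1952:Mon✓ 1953:Tue✓ 1954:Wed 1955:Thu 1956:Sat 1957:Sun✓ 1958:Mon✓ 1959:Tue✓ 1960:Thu 1961:Fri 1962:Sat 1963:Sun✓ 1964:Tue✓ 1965:Wed
Years with five Tuesdays: 1946, 1947, 1952, 1953, 1957, 1958, 1959, 1963, 1964 → 9.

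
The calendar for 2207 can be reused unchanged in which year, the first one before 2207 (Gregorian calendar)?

2201

Two years share a calendar iff Jan 1 falls on the same weekday and both are leap or both are common. 2207: Jan 1 is Thursday, common year.
2206: Jan 1 Wednesday, common
2205: Jan 1 Tuesday, common
2204: Jan 1 Sunday, leap
2203: Jan 1 Saturday, common
2202: Jan 1 Friday, common
2201: Jan 1 Thursday, common
2201 matches on both conditions.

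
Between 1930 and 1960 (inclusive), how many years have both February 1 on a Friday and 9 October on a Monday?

0

Check each year's weekday for February 1 and 9 October:
  1930: Sat/Thu  1931: Sun/Fri  1932: Mon/Sun  1933: Wed/Mon  1934: Thu/Tue  1935: Fri/Wed  1936: Sat/Fri  1937: Mon/Sat  1938: Tue/Sun  1939: Wed/Mon  1940: Thu/Wed  1941: Sat/Thu  1942: Sun/Fri  1943: Mon/Sat  …(3 more)…  1947: Sat/Thu  1948: Sun/Sat  1949: Tue/Sun  1950: Wed/Mon  1951: Thu/Tue  1952: Fri/Thu  1953: Sun/Fri  1954: Mon/Sat  1955: Tue/Sun  1956: Wed/Tue  1957: Fri/Wed  1958: Sat/Thu  1959: Sun/Fri  1960: Mon/Sun
Both conditions hold in: no year — 0.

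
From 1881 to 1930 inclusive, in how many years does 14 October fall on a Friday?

8

Track 14 October's weekday year by year (advancing +1, or +2 across a Feb 29):
  1881: Fri ✓  1882: Sat (+1)  1883: Sun (+1)  1884: Tue (+2)  1885: Wed (+1)
  1886: Thu (+1)  1887: Fri (+1) ✓  1888: Sun (+2)  1889: Mon (+1)  1890: Tue (+1)
  1891: Wed (+1)  1892: Fri (+2) ✓  1893: Sat (+1)  1894: Sun (+1)  … (22 more years) …
  1917: Sun (+1)  1918: Mon (+1)  1919: Tue (+1)  1920: Thu (+2)  1921: Fri (+1) ✓
  1922: Sat (+1)  1923: Sun (+1)  1924: Tue (+2)  1925: Wed (+1)  1926: Thu (+1)
  1927: Fri (+1) ✓  1928: Sun (+2)  1929: Mon (+1)  1930: Tue (+1)
Friday years: 1881, 1887, 1892, 1898, 1904, 1910, 1921, 1927 — 8 in total.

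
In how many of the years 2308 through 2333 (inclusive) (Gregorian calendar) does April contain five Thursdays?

8

April has 30 days; it has five Thursdays when Thursday falls among the first (month-length − 28) days — i.e. when April 1 is one of Thursday/Wednesday.
April 1 by year: 2308:Wed✓ 2309:Thu✓ 2310:Fri 2311:Sat 2312:Mon 2313:Tue 2314:Wed✓ 2315:Thu✓ 2316:Sat 2317:Sun 2318:Mon 2319:Tue 2320:Thu✓ 2321:Fri 2322:Sat 2323:Sun 2324:Tue 2325:Wed✓ 2326:Thu✓ 2327:Fri 2328:Sun 2329:Mon 2330:Tue 2331:Wed✓ 2332:Fri 2333:Sat
Years with five Thursdays: 2308, 2309, 2314, 2315, 2320, 2325, 2326, 2331 → 8.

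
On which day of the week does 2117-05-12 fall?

Wednesday

January 1, 2117 is a Friday.
May 12 is day 132 of the year, i.e. 131 days after Jan 1.
131 mod 7 = 5, so advance 5 weekdays from Friday: Wednesday.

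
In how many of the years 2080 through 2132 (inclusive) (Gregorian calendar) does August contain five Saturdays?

23

August has 31 days; it has five Saturdays when Saturday falls among the first (month-length − 28) days — i.e. when August 1 is one of Saturday/Friday/Thursday.
August 1 by year: 2080:Thu✓ 2081:Fri✓ 2082:Sat✓ 2083:Sun 2084:Tue 2085:Wed 2086:Thu✓ 2087:Fri✓ 2088:Sun 2089:Mon 2090:Tue 2091:Wed 2092:Fri✓ 2093:Sat✓ 2094:Sun …(23 more)… 2118:Mon 2119:Tue 2120:Thu✓ 2121:Fri✓ 2122:Sat✓ 2123:Sun 2124:Tue 2125:Wed 2126:Thu✓ 2127:Fri✓ 2128:Sun 2129:Mon 2130:Tue 2131:Wed 2132:Fri✓
Years with five Saturdays: 2080, 2081, 2082, 2086, 2087, 2092, 2093, 2097, 2098, 2099, 2104, 2105, 2109, 2110, 2111, 2115, 2116, 2120, 2121, 2122, 2126, 2127, 2132 → 23.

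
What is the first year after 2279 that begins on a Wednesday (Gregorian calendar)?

2290

Jan 1 advances by 2 weekdays after a leap year and by 1 after a common year.
2279: Jan 1 is Wednesday.
2280: Thursday (leap)
2281: Saturday
2282: Sunday
2283: Monday
2284: Tuesday (leap)
2285: Thursday
2286: Friday
2287: Saturday
2288: Sunday (leap)
2289: Tuesday
2290: Wednesday
2290 begins on a Wednesday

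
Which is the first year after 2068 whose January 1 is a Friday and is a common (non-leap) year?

2077

Jan 1 advances by 2 weekdays after a leap year and by 1 after a common year.
2068: Jan 1 is Sunday (leap).
2069: Tuesday
2070: Wednesday
2071: Thursday
2072: Friday (leap)
2073: Sunday
2074: Monday
2075: Tuesday
2076: Wednesday (leap)
2077: Friday
2077 begins on a Friday and is a common year.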